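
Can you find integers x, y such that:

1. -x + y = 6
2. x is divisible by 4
Yes

Take x = 0, y = 6. Substituting into each constraint:
  (1) 0 + 6 = 6 ✓
  (2) 0 = 4 × 0, remainder 0 ✓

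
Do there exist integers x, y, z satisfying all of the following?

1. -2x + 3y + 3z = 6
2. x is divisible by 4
Yes

Take x = 0, y = 0, z = 2. Substituting into each constraint:
  (1) -2(0) + 3(0) + 3(2) = 6 ✓
  (2) 0 = 4 × 0, remainder 0 ✓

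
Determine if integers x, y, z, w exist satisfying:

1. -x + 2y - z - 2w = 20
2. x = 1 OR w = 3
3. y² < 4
Yes

Take x = 0, y = -1, z = -28, w = 3. Substituting into each constraint:
  (1) 0 + 2(-1) + 28 - 2(3) = 20 ✓
  (2) w = 3, target 3 ✓ (second branch holds)
  (3) y² = (-1)² = 1, and 1 < 4 ✓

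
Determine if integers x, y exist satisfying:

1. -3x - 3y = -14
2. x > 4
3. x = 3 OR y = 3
No

Even the single constraint (-3x - 3y = -14) is infeasible over the integers.

  - -3x - 3y = -14: every term on the left is divisible by 3, so the LHS ≡ 0 (mod 3), but the RHS -14 is not — no integer solution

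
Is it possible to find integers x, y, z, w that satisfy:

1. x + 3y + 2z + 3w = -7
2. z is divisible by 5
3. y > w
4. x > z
Yes

Take x = 2, y = -1, z = 0, w = -2. Substituting into each constraint:
  (1) 2 + 3(-1) + 2(0) + 3(-2) = -7 ✓
  (2) 0 = 5 × 0, remainder 0 ✓
  (3) -1 > -2 ✓
  (4) 2 > 0 ✓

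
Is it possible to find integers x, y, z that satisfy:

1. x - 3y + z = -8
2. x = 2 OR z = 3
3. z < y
Yes

Take x = 1, y = 4, z = 3. Substituting into each constraint:
  (1) 1 - 3(4) + 3 = -8 ✓
  (2) z = 3, target 3 ✓ (second branch holds)
  (3) 3 < 4 ✓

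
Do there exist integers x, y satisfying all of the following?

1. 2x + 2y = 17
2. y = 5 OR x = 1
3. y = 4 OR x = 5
No

Even the single constraint (2x + 2y = 17) is infeasible over the integers.

  - 2x + 2y = 17: every term on the left is divisible by 2, so the LHS ≡ 0 (mod 2), but the RHS 17 is not — no integer solution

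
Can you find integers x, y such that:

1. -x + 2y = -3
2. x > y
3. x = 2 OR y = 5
Yes

Take x = 13, y = 5. Substituting into each constraint:
  (1) (-13) + 2(5) = -3 ✓
  (2) 13 > 5 ✓
  (3) y = 5, target 5 ✓ (second branch holds)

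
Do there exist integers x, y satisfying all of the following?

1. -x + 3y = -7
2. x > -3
Yes

Take x = 1, y = -2. Substituting into each constraint:
  (1) (-1) + 3(-2) = -7 ✓
  (2) 1 > -3 ✓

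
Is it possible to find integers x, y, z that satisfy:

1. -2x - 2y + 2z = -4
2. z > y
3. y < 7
Yes

Take x = 3, y = -1, z = 0. Substituting into each constraint:
  (1) -2(3) - 2(-1) + 2(0) = -4 ✓
  (2) 0 > -1 ✓
  (3) -1 < 7 ✓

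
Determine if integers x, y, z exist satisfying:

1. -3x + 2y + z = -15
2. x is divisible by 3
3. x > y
Yes

Take x = 0, y = -1, z = -13. Substituting into each constraint:
  (1) -3(0) + 2(-1) + (-13) = -15 ✓
  (2) 0 = 3 × 0, remainder 0 ✓
  (3) 0 > -1 ✓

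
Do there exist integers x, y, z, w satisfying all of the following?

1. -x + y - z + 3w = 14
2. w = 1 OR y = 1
Yes

Take x = -13, y = 1, z = 0, w = 0. Substituting into each constraint:
  (1) 13 + 1 + 0 + 3(0) = 14 ✓
  (2) y = 1, target 1 ✓ (second branch holds)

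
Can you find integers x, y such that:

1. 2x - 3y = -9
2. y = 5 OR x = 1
Yes

Take x = 3, y = 5. Substituting into each constraint:
  (1) 2(3) - 3(5) = -9 ✓
  (2) y = 5, target 5 ✓ (first branch holds)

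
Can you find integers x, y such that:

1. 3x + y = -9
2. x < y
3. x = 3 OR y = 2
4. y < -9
No

A contradictory subset is {3x + y = -9, x < y, y < -9}. No integer assignment can satisfy these jointly:

  - 3x + y = -9: is a linear equation tying the variables together
  - x < y: bounds one variable relative to another variable
  - y < -9: bounds one variable relative to a constant

Propagating the comparison: x < y and y ≤ -10 give x ≤ -11. Range argument: with x ∈ [−∞, -11], y ∈ [−∞, -10], the left side of the equation is at most -43, but the right side is -9 > -43. No integer solution exists.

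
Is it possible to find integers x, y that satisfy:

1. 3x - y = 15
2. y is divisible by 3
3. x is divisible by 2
Yes

Take x = 0, y = -15. Substituting into each constraint:
  (1) 3(0) + 15 = 15 ✓
  (2) -15 = 3 × -5, remainder 0 ✓
  (3) 0 = 2 × 0, remainder 0 ✓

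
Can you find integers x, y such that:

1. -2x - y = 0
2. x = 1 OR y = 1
Yes

Take x = 1, y = -2. Substituting into each constraint:
  (1) -2(1) + 2 = 0 ✓
  (2) x = 1, target 1 ✓ (first branch holds)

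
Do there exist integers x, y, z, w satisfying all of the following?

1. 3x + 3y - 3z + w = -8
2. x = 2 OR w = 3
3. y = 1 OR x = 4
Yes

Take x = 2, y = 1, z = 7, w = 4. Substituting into each constraint:
  (1) 3(2) + 3(1) - 3(7) + 4 = -8 ✓
  (2) x = 2, target 2 ✓ (first branch holds)
  (3) y = 1, target 1 ✓ (first branch holds)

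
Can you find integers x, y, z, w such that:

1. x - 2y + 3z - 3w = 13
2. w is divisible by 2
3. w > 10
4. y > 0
Yes

Take x = 51, y = 1, z = 0, w = 12. Substituting into each constraint:
  (1) 51 - 2(1) + 3(0) - 3(12) = 13 ✓
  (2) 12 = 2 × 6, remainder 0 ✓
  (3) 12 > 10 ✓
  (4) 1 > 0 ✓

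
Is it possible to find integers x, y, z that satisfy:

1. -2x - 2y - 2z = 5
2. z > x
No

Even the single constraint (-2x - 2y - 2z = 5) is infeasible over the integers.

  - -2x - 2y - 2z = 5: every term on the left is divisible by 2, so the LHS ≡ 0 (mod 2), but the RHS 5 is not — no integer solution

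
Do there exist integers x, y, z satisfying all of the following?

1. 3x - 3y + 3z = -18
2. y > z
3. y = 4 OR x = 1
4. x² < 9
Yes

Take x = 1, y = 7, z = 0. Substituting into each constraint:
  (1) 3(1) - 3(7) + 3(0) = -18 ✓
  (2) 7 > 0 ✓
  (3) x = 1, target 1 ✓ (second branch holds)
  (4) x² = (1)² = 1, and 1 < 9 ✓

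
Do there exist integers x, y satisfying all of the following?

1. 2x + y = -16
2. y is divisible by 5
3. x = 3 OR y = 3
No

The full constraint system is jointly infeasible over the integers. Each constraint and what it forces:

  - 2x + y = -16: is a linear equation tying the variables together
  - y is divisible by 5: restricts y to multiples of 5
  - x = 3 OR y = 3: forces a choice: either x = 3 or y = 3

Split on the disjunction (x = 3 OR y = 3):
  • If x = 3: with x = 3, writing y = 5y', every remaining term of the linear equation is divisible by 5, so the left side is ≡ 0 (mod 5); but the right side -22 ≡ 3 (mod 5). No integers can satisfy it.
  • If y = 3: this contradicts the divisibility constraint — 3 is not a multiple of 5.
Both branches are infeasible, so the system has no integer solution.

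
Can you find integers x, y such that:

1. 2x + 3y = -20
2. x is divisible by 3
No

The full constraint system is jointly infeasible over the integers. Each constraint and what it forces:

  - 2x + 3y = -20: is a linear equation tying the variables together
  - x is divisible by 3: restricts x to multiples of 3

Modular obstruction: writing x = 3x', every remaining term of the linear equation is divisible by 3, so the left side is ≡ 0 (mod 3); but the right side -20 ≡ 1 (mod 3). No integers can satisfy it.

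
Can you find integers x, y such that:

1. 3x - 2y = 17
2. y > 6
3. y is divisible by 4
Yes

Take x = 11, y = 8. Substituting into each constraint:
  (1) 3(11) - 2(8) = 17 ✓
  (2) 8 > 6 ✓
  (3) 8 = 4 × 2, remainder 0 ✓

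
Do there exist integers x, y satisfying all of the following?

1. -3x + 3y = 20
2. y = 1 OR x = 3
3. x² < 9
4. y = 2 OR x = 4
No

Even the single constraint (-3x + 3y = 20) is infeasible over the integers.

  - -3x + 3y = 20: every term on the left is divisible by 3, so the LHS ≡ 0 (mod 3), but the RHS 20 is not — no integer solution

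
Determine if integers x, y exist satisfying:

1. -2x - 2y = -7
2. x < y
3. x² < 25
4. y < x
No

Even the single constraint (-2x - 2y = -7) is infeasible over the integers.

  - -2x - 2y = -7: every term on the left is divisible by 2, so the LHS ≡ 0 (mod 2), but the RHS -7 is not — no integer solution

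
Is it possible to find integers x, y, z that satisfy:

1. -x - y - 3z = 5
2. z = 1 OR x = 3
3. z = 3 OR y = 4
Yes

Take x = 3, y = -17, z = 3. Substituting into each constraint:
  (1) (-3) + 17 - 3(3) = 5 ✓
  (2) x = 3, target 3 ✓ (second branch holds)
  (3) z = 3, target 3 ✓ (first branch holds)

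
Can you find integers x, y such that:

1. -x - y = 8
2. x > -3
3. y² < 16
No

The full constraint system is jointly infeasible over the integers. Each constraint and what it forces:

  - -x - y = 8: is a linear equation tying the variables together
  - x > -3: bounds one variable relative to a constant
  - y² < 16: restricts y to |y| ≤ 3

Range argument: with x ∈ [-2, ∞], y ∈ [-3, 3], the left side of the equation is at most 5, but the right side is 8 > 5. No integer solution exists.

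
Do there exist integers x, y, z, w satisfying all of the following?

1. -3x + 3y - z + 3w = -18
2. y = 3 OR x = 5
Yes

Take x = 5, y = -1, z = 0, w = 0. Substituting into each constraint:
  (1) -3(5) + 3(-1) + 0 + 3(0) = -18 ✓
  (2) x = 5, target 5 ✓ (second branch holds)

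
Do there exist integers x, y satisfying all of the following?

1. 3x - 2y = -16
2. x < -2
Yes

Take x = -4, y = 2. Substituting into each constraint:
  (1) 3(-4) - 2(2) = -16 ✓
  (2) -4 < -2 ✓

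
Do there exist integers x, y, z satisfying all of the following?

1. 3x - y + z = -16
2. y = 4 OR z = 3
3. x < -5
Yes

Take x = -6, y = 1, z = 3. Substituting into each constraint:
  (1) 3(-6) + (-1) + 3 = -16 ✓
  (2) z = 3, target 3 ✓ (second branch holds)
  (3) -6 < -5 ✓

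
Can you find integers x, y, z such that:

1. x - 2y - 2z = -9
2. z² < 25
Yes

Take x = -9, y = 0, z = 0. Substituting into each constraint:
  (1) (-9) - 2(0) - 2(0) = -9 ✓
  (2) z² = (0)² = 0, and 0 < 25 ✓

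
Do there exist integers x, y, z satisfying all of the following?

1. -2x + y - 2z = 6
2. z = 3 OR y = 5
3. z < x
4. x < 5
Yes

Take x = 4, y = 20, z = 3. Substituting into each constraint:
  (1) -2(4) + 20 - 2(3) = 6 ✓
  (2) z = 3, target 3 ✓ (first branch holds)
  (3) 3 < 4 ✓
  (4) 4 < 5 ✓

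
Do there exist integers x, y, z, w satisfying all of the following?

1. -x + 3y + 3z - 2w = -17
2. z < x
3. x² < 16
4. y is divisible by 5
Yes

Take x = 0, y = 0, z = -1, w = 7. Substituting into each constraint:
  (1) 0 + 3(0) + 3(-1) - 2(7) = -17 ✓
  (2) -1 < 0 ✓
  (3) x² = (0)² = 0, and 0 < 16 ✓
  (4) 0 = 5 × 0, remainder 0 ✓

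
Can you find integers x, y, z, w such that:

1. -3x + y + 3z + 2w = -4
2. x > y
Yes

Take x = 3, y = 2, z = 1, w = 0. Substituting into each constraint:
  (1) -3(3) + 2 + 3(1) + 2(0) = -4 ✓
  (2) 3 > 2 ✓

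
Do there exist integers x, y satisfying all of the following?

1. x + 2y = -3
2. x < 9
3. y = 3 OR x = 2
Yes

Take x = -9, y = 3. Substituting into each constraint:
  (1) (-9) + 2(3) = -3 ✓
  (2) -9 < 9 ✓
  (3) y = 3, target 3 ✓ (first branch holds)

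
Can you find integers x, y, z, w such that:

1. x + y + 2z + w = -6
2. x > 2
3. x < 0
No

A contradictory subset is {x > 2, x < 0}. No integer assignment can satisfy these jointly:

  - x > 2: bounds one variable relative to a constant
  - x < 0: bounds one variable relative to a constant

Direct contradiction: the bounds on x require x ≥ 3 and x ≤ -1 simultaneously, which is empty.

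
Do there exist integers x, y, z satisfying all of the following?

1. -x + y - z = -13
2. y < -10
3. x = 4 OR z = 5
Yes

Take x = -3, y = -11, z = 5. Substituting into each constraint:
  (1) 3 + (-11) + (-5) = -13 ✓
  (2) -11 < -10 ✓
  (3) z = 5, target 5 ✓ (second branch holds)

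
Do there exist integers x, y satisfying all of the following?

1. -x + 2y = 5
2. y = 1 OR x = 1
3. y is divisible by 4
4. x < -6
No

A contradictory subset is {-x + 2y = 5, y = 1 OR x = 1, x < -6}. No integer assignment can satisfy these jointly:

  - -x + 2y = 5: is a linear equation tying the variables together
  - y = 1 OR x = 1: forces a choice: either y = 1 or x = 1
  - x < -6: bounds one variable relative to a constant

Split on the disjunction (y = 1 OR x = 1):
  • If y = 1: the equation forces x = -3, which contradicts the bound x ≤ -7.
  • If x = 1: this contradicts the bound x ≤ -7.
Both branches are infeasible, so the system has no integer solution.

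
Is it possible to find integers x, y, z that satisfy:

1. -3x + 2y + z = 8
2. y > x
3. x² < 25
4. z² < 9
Yes

Take x = 2, y = 7, z = 0. Substituting into each constraint:
  (1) -3(2) + 2(7) + 0 = 8 ✓
  (2) 7 > 2 ✓
  (3) x² = (2)² = 4, and 4 < 25 ✓
  (4) z² = (0)² = 0, and 0 < 9 ✓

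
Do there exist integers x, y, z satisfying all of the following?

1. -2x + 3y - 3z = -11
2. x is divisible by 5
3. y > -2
Yes

Take x = 10, y = -1, z = -4. Substituting into each constraint:
  (1) -2(10) + 3(-1) - 3(-4) = -11 ✓
  (2) 10 = 5 × 2, remainder 0 ✓
  (3) -1 > -2 ✓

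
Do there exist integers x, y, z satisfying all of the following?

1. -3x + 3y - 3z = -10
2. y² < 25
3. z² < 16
No

Even the single constraint (-3x + 3y - 3z = -10) is infeasible over the integers.

  - -3x + 3y - 3z = -10: every term on the left is divisible by 3, so the LHS ≡ 0 (mod 3), but the RHS -10 is not — no integer solution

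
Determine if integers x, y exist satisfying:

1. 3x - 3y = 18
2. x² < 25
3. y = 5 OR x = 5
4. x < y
No

A contradictory subset is {3x - 3y = 18, x < y}. No integer assignment can satisfy these jointly:

  - 3x - 3y = 18: is a linear equation tying the variables together
  - x < y: bounds one variable relative to another variable

From the equation, x − y = 6, i.e. y − x = -6; but y > x requires y − x ≥ 1. Contradiction.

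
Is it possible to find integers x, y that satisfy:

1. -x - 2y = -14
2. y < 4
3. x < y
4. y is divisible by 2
No

A contradictory subset is {-x - 2y = -14, y < 4, x < y}. No integer assignment can satisfy these jointly:

  - -x - 2y = -14: is a linear equation tying the variables together
  - y < 4: bounds one variable relative to a constant
  - x < y: bounds one variable relative to another variable

Propagating the comparison: x < y and y ≤ 3 give x ≤ 2. Range argument: with x ∈ [−∞, 2], y ∈ [−∞, 3], the left side of the equation is at least -8, but the right side is -14 < -8. No integer solution exists.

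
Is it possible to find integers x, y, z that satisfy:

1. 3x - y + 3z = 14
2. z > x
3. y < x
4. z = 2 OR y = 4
Yes

Take x = 1, y = -5, z = 2. Substituting into each constraint:
  (1) 3(1) + 5 + 3(2) = 14 ✓
  (2) 2 > 1 ✓
  (3) -5 < 1 ✓
  (4) z = 2, target 2 ✓ (first branch holds)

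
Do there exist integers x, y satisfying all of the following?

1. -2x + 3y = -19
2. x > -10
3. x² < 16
Yes

Take x = 2, y = -5. Substituting into each constraint:
  (1) -2(2) + 3(-5) = -19 ✓
  (2) 2 > -10 ✓
  (3) x² = (2)² = 4, and 4 < 16 ✓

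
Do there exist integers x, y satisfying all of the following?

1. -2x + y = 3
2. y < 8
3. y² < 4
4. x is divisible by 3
No

A contradictory subset is {-2x + y = 3, y² < 4, x is divisible by 3}. No integer assignment can satisfy these jointly:

  - -2x + y = 3: is a linear equation tying the variables together
  - y² < 4: restricts y to |y| ≤ 1
  - x is divisible by 3: restricts x to multiples of 3

The bounds confine y to {-1, 0, 1}. For each value, substitute into the equation:
  • y = -1: the equation forces x = -2, but 3 does not divide -2.
  • y = 0: the equation gives -2x = 3, so x would not be an integer.
  • y = 1: the equation forces x = -1, but 3 does not divide -1.
Every case fails, so no integer solution exists.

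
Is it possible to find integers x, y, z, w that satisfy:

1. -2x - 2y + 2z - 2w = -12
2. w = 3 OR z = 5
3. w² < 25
Yes

Take x = 0, y = 9, z = 6, w = 3. Substituting into each constraint:
  (1) -2(0) - 2(9) + 2(6) - 2(3) = -12 ✓
  (2) w = 3, target 3 ✓ (first branch holds)
  (3) w² = (3)² = 9, and 9 < 25 ✓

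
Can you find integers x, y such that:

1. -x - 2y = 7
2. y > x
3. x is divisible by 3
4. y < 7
Yes

Take x = -3, y = -2. Substituting into each constraint:
  (1) 3 - 2(-2) = 7 ✓
  (2) -2 > -3 ✓
  (3) -3 = 3 × -1, remainder 0 ✓
  (4) -2 < 7 ✓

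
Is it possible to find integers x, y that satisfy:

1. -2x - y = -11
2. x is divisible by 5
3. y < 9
Yes

Take x = 5, y = 1. Substituting into each constraint:
  (1) -2(5) + (-1) = -11 ✓
  (2) 5 = 5 × 1, remainder 0 ✓
  (3) 1 < 9 ✓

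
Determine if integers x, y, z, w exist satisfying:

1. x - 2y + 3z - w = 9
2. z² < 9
Yes

Take x = 0, y = -5, z = 0, w = 1. Substituting into each constraint:
  (1) 0 - 2(-5) + 3(0) + (-1) = 9 ✓
  (2) z² = (0)² = 0, and 0 < 9 ✓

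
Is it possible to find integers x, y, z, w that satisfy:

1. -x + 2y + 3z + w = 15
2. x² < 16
Yes

Take x = 0, y = 6, z = 1, w = 0. Substituting into each constraint:
  (1) 0 + 2(6) + 3(1) + 0 = 15 ✓
  (2) x² = (0)² = 0, and 0 < 16 ✓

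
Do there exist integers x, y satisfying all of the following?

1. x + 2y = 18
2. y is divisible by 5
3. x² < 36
Yes

Take x = -2, y = 10. Substituting into each constraint:
  (1) (-2) + 2(10) = 18 ✓
  (2) 10 = 5 × 2, remainder 0 ✓
  (3) x² = (-2)² = 4, and 4 < 36 ✓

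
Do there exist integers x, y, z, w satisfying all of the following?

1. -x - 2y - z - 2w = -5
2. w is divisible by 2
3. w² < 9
Yes

Take x = 0, y = 2, z = 1, w = 0. Substituting into each constraint:
  (1) 0 - 2(2) + (-1) - 2(0) = -5 ✓
  (2) 0 = 2 × 0, remainder 0 ✓
  (3) w² = (0)² = 0, and 0 < 9 ✓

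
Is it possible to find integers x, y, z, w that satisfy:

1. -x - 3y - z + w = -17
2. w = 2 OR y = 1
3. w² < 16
Yes

Take x = 0, y = 0, z = 19, w = 2. Substituting into each constraint:
  (1) 0 - 3(0) + (-19) + 2 = -17 ✓
  (2) w = 2, target 2 ✓ (first branch holds)
  (3) w² = (2)² = 4, and 4 < 16 ✓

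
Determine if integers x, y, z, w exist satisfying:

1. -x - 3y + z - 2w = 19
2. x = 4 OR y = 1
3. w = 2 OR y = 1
Yes

Take x = -22, y = 1, z = 0, w = 0. Substituting into each constraint:
  (1) 22 - 3(1) + 0 - 2(0) = 19 ✓
  (2) y = 1, target 1 ✓ (second branch holds)
  (3) y = 1, target 1 ✓ (second branch holds)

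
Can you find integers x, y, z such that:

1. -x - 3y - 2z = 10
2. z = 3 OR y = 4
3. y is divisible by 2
Yes

Take x = -16, y = 0, z = 3. Substituting into each constraint:
  (1) 16 - 3(0) - 2(3) = 10 ✓
  (2) z = 3, target 3 ✓ (first branch holds)
  (3) 0 = 2 × 0, remainder 0 ✓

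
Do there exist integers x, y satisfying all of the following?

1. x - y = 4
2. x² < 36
Yes

Take x = 4, y = 0. Substituting into each constraint:
  (1) 4 + 0 = 4 ✓
  (2) x² = (4)² = 16, and 16 < 36 ✓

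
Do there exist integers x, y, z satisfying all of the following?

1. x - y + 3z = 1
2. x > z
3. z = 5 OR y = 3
Yes

Take x = 4, y = 3, z = 0. Substituting into each constraint:
  (1) 4 + (-3) + 3(0) = 1 ✓
  (2) 4 > 0 ✓
  (3) y = 3, target 3 ✓ (second branch holds)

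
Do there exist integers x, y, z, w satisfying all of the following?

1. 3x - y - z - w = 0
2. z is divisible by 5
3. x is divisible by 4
Yes

Take x = 0, y = 0, z = 0, w = 0. Substituting into each constraint:
  (1) 3(0) + 0 + 0 + 0 = 0 ✓
  (2) 0 = 5 × 0, remainder 0 ✓
  (3) 0 = 4 × 0, remainder 0 ✓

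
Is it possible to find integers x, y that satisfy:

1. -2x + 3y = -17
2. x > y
Yes

Take x = -14, y = -15. Substituting into each constraint:
  (1) -2(-14) + 3(-15) = -17 ✓
  (2) -14 > -15 ✓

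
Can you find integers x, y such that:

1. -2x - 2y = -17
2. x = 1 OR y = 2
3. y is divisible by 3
No

Even the single constraint (-2x - 2y = -17) is infeasible over the integers.

  - -2x - 2y = -17: every term on the left is divisible by 2, so the LHS ≡ 0 (mod 2), but the RHS -17 is not — no integer solution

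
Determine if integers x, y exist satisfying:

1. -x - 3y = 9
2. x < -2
Yes

Take x = -3, y = -2. Substituting into each constraint:
  (1) 3 - 3(-2) = 9 ✓
  (2) -3 < -2 ✓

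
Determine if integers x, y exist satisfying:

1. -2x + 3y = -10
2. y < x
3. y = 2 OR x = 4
Yes

Take x = 8, y = 2. Substituting into each constraint:
  (1) -2(8) + 3(2) = -10 ✓
  (2) 2 < 8 ✓
  (3) y = 2, target 2 ✓ (first branch holds)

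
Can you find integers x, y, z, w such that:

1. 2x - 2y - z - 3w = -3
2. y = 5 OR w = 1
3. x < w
Yes

Take x = 1, y = 5, z = -11, w = 2. Substituting into each constraint:
  (1) 2(1) - 2(5) + 11 - 3(2) = -3 ✓
  (2) y = 5, target 5 ✓ (first branch holds)
  (3) 1 < 2 ✓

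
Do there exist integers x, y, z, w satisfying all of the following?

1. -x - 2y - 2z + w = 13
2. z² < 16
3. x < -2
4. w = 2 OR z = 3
Yes

Take x = -3, y = 0, z = 3, w = 16. Substituting into each constraint:
  (1) 3 - 2(0) - 2(3) + 16 = 13 ✓
  (2) z² = (3)² = 9, and 9 < 16 ✓
  (3) -3 < -2 ✓
  (4) z = 3, target 3 ✓ (second branch holds)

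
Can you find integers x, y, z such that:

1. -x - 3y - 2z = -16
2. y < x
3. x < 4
Yes

Take x = 2, y = 0, z = 7. Substituting into each constraint:
  (1) (-2) - 3(0) - 2(7) = -16 ✓
  (2) 0 < 2 ✓
  (3) 2 < 4 ✓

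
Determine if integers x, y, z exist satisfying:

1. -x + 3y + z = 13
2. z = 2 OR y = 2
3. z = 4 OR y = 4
Yes

Take x = -3, y = 2, z = 4. Substituting into each constraint:
  (1) 3 + 3(2) + 4 = 13 ✓
  (2) y = 2, target 2 ✓ (second branch holds)
  (3) z = 4, target 4 ✓ (first branch holds)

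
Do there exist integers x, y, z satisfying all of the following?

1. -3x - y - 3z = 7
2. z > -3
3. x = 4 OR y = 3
Yes

Take x = 4, y = -13, z = -2. Substituting into each constraint:
  (1) -3(4) + 13 - 3(-2) = 7 ✓
  (2) -2 > -3 ✓
  (3) x = 4, target 4 ✓ (first branch holds)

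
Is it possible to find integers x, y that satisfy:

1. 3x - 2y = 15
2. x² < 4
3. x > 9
No

A contradictory subset is {x² < 4, x > 9}. No integer assignment can satisfy these jointly:

  - x² < 4: restricts x to |x| ≤ 1
  - x > 9: bounds one variable relative to a constant

Direct contradiction: the bounds on x require x ≥ 10 and x ≤ 1 simultaneously, which is empty.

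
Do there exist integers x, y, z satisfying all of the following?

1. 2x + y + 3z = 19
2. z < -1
Yes

Take x = 14, y = 0, z = -3. Substituting into each constraint:
  (1) 2(14) + 0 + 3(-3) = 19 ✓
  (2) -3 < -1 ✓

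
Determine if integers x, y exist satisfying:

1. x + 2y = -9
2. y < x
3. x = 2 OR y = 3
No

The full constraint system is jointly infeasible over the integers. Each constraint and what it forces:

  - x + 2y = -9: is a linear equation tying the variables together
  - y < x: bounds one variable relative to another variable
  - x = 2 OR y = 3: forces a choice: either x = 2 or y = 3

Split on the disjunction (x = 2 OR y = 3):
  • If x = 2: with x = 2, every remaining term of the linear equation is divisible by 2, so the left side is ≡ 0 (mod 2); but the right side -11 ≡ 1 (mod 2). No integers can satisfy it.
  • If y = 3: the equation forces x = -15, giving (y, x) = (3, -15), which violates x > y.
Both branches are infeasible, so the system has no integer solution.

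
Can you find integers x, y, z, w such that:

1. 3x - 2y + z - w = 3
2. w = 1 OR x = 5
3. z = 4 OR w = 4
Yes

Take x = 0, y = 0, z = 4, w = 1. Substituting into each constraint:
  (1) 3(0) - 2(0) + 4 + (-1) = 3 ✓
  (2) w = 1, target 1 ✓ (first branch holds)
  (3) z = 4, target 4 ✓ (first branch holds)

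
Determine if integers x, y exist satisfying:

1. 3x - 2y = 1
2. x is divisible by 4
No

The full constraint system is jointly infeasible over the integers. Each constraint and what it forces:

  - 3x - 2y = 1: is a linear equation tying the variables together
  - x is divisible by 4: restricts x to multiples of 4

Modular obstruction: writing x = 4x', every remaining term of the linear equation is divisible by 2, so the left side is ≡ 0 (mod 2); but the right side 1 ≡ 1 (mod 2). No integers can satisfy it.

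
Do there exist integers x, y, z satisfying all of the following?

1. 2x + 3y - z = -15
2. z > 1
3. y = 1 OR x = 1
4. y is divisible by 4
Yes

Take x = 1, y = 0, z = 17. Substituting into each constraint:
  (1) 2(1) + 3(0) + (-17) = -15 ✓
  (2) 17 > 1 ✓
  (3) x = 1, target 1 ✓ (second branch holds)
  (4) 0 = 4 × 0, remainder 0 ✓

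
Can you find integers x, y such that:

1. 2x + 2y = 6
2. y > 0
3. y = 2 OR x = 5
Yes

Take x = 1, y = 2. Substituting into each constraint:
  (1) 2(1) + 2(2) = 6 ✓
  (2) 2 > 0 ✓
  (3) y = 2, target 2 ✓ (first branch holds)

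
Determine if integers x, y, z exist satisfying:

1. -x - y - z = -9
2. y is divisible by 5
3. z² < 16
Yes

Take x = 7, y = 0, z = 2. Substituting into each constraint:
  (1) (-7) + 0 + (-2) = -9 ✓
  (2) 0 = 5 × 0, remainder 0 ✓
  (3) z² = (2)² = 4, and 4 < 16 ✓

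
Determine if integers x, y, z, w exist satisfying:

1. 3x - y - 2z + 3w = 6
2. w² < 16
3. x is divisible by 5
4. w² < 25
Yes

Take x = 0, y = 0, z = -3, w = 0. Substituting into each constraint:
  (1) 3(0) + 0 - 2(-3) + 3(0) = 6 ✓
  (2) w² = (0)² = 0, and 0 < 16 ✓
  (3) 0 = 5 × 0, remainder 0 ✓
  (4) w² = (0)² = 0, and 0 < 25 ✓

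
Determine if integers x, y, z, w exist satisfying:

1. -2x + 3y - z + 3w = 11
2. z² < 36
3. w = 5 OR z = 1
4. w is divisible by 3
Yes

Take x = 3, y = 0, z = 1, w = 6. Substituting into each constraint:
  (1) -2(3) + 3(0) + (-1) + 3(6) = 11 ✓
  (2) z² = (1)² = 1, and 1 < 36 ✓
  (3) z = 1, target 1 ✓ (second branch holds)
  (4) 6 = 3 × 2, remainder 0 ✓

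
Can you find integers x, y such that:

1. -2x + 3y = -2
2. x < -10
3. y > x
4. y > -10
Yes

Take x = -11, y = -8. Substituting into each constraint:
  (1) -2(-11) + 3(-8) = -2 ✓
  (2) -11 < -10 ✓
  (3) -8 > -11 ✓
  (4) -8 > -10 ✓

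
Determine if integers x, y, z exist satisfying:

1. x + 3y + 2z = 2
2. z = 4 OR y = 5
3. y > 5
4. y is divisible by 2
Yes

Take x = -24, y = 6, z = 4. Substituting into each constraint:
  (1) (-24) + 3(6) + 2(4) = 2 ✓
  (2) z = 4, target 4 ✓ (first branch holds)
  (3) 6 > 5 ✓
  (4) 6 = 2 × 3, remainder 0 ✓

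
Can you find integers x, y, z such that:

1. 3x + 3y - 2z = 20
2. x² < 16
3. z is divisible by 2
Yes

Take x = 2, y = 6, z = 2. Substituting into each constraint:
  (1) 3(2) + 3(6) - 2(2) = 20 ✓
  (2) x² = (2)² = 4, and 4 < 16 ✓
  (3) 2 = 2 × 1, remainder 0 ✓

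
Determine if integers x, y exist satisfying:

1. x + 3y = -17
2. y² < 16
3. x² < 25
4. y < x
No

A contradictory subset is {x + 3y = -17, y² < 16, y < x}. No integer assignment can satisfy these jointly:

  - x + 3y = -17: is a linear equation tying the variables together
  - y² < 16: restricts y to |y| ≤ 3
  - y < x: bounds one variable relative to another variable

Propagating the comparison: x > y and y ≥ -3 give x ≥ -2. Range argument: with x ∈ [-2, ∞], y ∈ [-3, 3], the left side of the equation is at least -11, but the right side is -17 < -11. No integer solution exists.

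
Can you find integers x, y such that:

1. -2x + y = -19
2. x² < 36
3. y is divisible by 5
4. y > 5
No

A contradictory subset is {-2x + y = -19, x² < 36, y > 5}. No integer assignment can satisfy these jointly:

  - -2x + y = -19: is a linear equation tying the variables together
  - x² < 36: restricts x to |x| ≤ 5
  - y > 5: bounds one variable relative to a constant

Range argument: with x ∈ [-5, 5], y ∈ [6, ∞], the left side of the equation is at least -4, but the right side is -19 < -4. No integer solution exists.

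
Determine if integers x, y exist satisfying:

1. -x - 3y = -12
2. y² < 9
Yes

Take x = 12, y = 0. Substituting into each constraint:
  (1) (-12) - 3(0) = -12 ✓
  (2) y² = (0)² = 0, and 0 < 9 ✓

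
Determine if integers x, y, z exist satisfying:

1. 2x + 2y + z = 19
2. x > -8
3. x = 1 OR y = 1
Yes

Take x = 1, y = 8, z = 1. Substituting into each constraint:
  (1) 2(1) + 2(8) + 1 = 19 ✓
  (2) 1 > -8 ✓
  (3) x = 1, target 1 ✓ (first branch holds)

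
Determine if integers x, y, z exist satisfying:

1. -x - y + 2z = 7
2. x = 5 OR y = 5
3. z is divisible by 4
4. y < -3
Yes

Take x = 5, y = -12, z = 0. Substituting into each constraint:
  (1) (-5) + 12 + 2(0) = 7 ✓
  (2) x = 5, target 5 ✓ (first branch holds)
  (3) 0 = 4 × 0, remainder 0 ✓
  (4) -12 < -3 ✓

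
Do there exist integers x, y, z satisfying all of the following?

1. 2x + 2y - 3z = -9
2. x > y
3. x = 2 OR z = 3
Yes

Take x = 2, y = 1, z = 5. Substituting into each constraint:
  (1) 2(2) + 2(1) - 3(5) = -9 ✓
  (2) 2 > 1 ✓
  (3) x = 2, target 2 ✓ (first branch holds)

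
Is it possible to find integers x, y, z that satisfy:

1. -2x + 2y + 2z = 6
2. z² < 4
Yes

Take x = 0, y = 3, z = 0. Substituting into each constraint:
  (1) -2(0) + 2(3) + 2(0) = 6 ✓
  (2) z² = (0)² = 0, and 0 < 4 ✓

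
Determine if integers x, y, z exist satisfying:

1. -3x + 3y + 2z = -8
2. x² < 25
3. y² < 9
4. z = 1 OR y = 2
Yes

Take x = 4, y = 2, z = -1. Substituting into each constraint:
  (1) -3(4) + 3(2) + 2(-1) = -8 ✓
  (2) x² = (4)² = 16, and 16 < 25 ✓
  (3) y² = (2)² = 4, and 4 < 9 ✓
  (4) y = 2, target 2 ✓ (second branch holds)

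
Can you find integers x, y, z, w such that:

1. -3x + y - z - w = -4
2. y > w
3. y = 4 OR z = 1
Yes

Take x = 0, y = 4, z = 5, w = 3. Substituting into each constraint:
  (1) -3(0) + 4 + (-5) + (-3) = -4 ✓
  (2) 4 > 3 ✓
  (3) y = 4, target 4 ✓ (first branch holds)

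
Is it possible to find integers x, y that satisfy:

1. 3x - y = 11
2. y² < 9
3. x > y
Yes

Take x = 4, y = 1. Substituting into each constraint:
  (1) 3(4) + (-1) = 11 ✓
  (2) y² = (1)² = 1, and 1 < 9 ✓
  (3) 4 > 1 ✓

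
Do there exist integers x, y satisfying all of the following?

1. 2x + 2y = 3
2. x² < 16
No

Even the single constraint (2x + 2y = 3) is infeasible over the integers.

  - 2x + 2y = 3: every term on the left is divisible by 2, so the LHS ≡ 0 (mod 2), but the RHS 3 is not — no integer solution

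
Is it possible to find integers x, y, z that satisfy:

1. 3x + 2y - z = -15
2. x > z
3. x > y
Yes

Take x = 0, y = -8, z = -1. Substituting into each constraint:
  (1) 3(0) + 2(-8) + 1 = -15 ✓
  (2) 0 > -1 ✓
  (3) 0 > -8 ✓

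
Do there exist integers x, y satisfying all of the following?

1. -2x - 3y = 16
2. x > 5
Yes

Take x = 7, y = -10. Substituting into each constraint:
  (1) -2(7) - 3(-10) = 16 ✓
  (2) 7 > 5 ✓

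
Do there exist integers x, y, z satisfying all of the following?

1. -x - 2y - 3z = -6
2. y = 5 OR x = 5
Yes

Take x = 5, y = -1, z = 1. Substituting into each constraint:
  (1) (-5) - 2(-1) - 3(1) = -6 ✓
  (2) x = 5, target 5 ✓ (second branch holds)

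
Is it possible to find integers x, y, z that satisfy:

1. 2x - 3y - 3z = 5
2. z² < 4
Yes

Take x = 1, y = -1, z = 0. Substituting into each constraint:
  (1) 2(1) - 3(-1) - 3(0) = 5 ✓
  (2) z² = (0)² = 0, and 0 < 4 ✓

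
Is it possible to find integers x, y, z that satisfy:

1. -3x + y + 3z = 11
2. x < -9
Yes

Take x = -10, y = 2, z = -7. Substituting into each constraint:
  (1) -3(-10) + 2 + 3(-7) = 11 ✓
  (2) -10 < -9 ✓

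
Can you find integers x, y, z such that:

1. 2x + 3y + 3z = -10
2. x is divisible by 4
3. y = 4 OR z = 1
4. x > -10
Yes

Take x = 4, y = 4, z = -10. Substituting into each constraint:
  (1) 2(4) + 3(4) + 3(-10) = -10 ✓
  (2) 4 = 4 × 1, remainder 0 ✓
  (3) y = 4, target 4 ✓ (first branch holds)
  (4) 4 > -10 ✓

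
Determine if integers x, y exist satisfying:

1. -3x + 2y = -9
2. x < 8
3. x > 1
Yes

Take x = 3, y = 0. Substituting into each constraint:
  (1) -3(3) + 2(0) = -9 ✓
  (2) 3 < 8 ✓
  (3) 3 > 1 ✓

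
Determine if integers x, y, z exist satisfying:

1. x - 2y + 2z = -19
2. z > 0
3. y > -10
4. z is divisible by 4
Yes

Take x = -27, y = 0, z = 4. Substituting into each constraint:
  (1) (-27) - 2(0) + 2(4) = -19 ✓
  (2) 4 > 0 ✓
  (3) 0 > -10 ✓
  (4) 4 = 4 × 1, remainder 0 ✓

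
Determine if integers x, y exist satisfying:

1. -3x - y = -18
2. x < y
Yes

Take x = 0, y = 18. Substituting into each constraint:
  (1) -3(0) + (-18) = -18 ✓
  (2) 0 < 18 ✓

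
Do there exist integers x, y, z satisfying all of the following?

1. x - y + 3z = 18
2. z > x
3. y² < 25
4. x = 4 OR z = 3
Yes

Take x = 4, y = 1, z = 5. Substituting into each constraint:
  (1) 4 + (-1) + 3(5) = 18 ✓
  (2) 5 > 4 ✓
  (3) y² = (1)² = 1, and 1 < 25 ✓
  (4) x = 4, target 4 ✓ (first branch holds)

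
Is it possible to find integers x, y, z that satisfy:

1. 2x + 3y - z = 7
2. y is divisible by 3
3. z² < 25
Yes

Take x = 9, y = -3, z = 2. Substituting into each constraint:
  (1) 2(9) + 3(-3) + (-2) = 7 ✓
  (2) -3 = 3 × -1, remainder 0 ✓
  (3) z² = (2)² = 4, and 4 < 25 ✓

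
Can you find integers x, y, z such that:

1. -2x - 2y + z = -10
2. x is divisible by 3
Yes

Take x = 0, y = 5, z = 0. Substituting into each constraint:
  (1) -2(0) - 2(5) + 0 = -10 ✓
  (2) 0 = 3 × 0, remainder 0 ✓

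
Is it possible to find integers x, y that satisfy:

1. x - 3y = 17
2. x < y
Yes

Take x = -10, y = -9. Substituting into each constraint:
  (1) (-10) - 3(-9) = 17 ✓
  (2) -10 < -9 ✓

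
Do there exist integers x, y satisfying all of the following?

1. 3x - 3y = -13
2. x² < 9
No

Even the single constraint (3x - 3y = -13) is infeasible over the integers.

  - 3x - 3y = -13: every term on the left is divisible by 3, so the LHS ≡ 0 (mod 3), but the RHS -13 is not — no integer solution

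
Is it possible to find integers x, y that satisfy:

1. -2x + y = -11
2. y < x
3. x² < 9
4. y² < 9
No

A contradictory subset is {-2x + y = -11, x² < 9, y² < 9}. No integer assignment can satisfy these jointly:

  - -2x + y = -11: is a linear equation tying the variables together
  - x² < 9: restricts x to |x| ≤ 2
  - y² < 9: restricts y to |y| ≤ 2

Range argument: with x ∈ [-2, 2], y ∈ [-2, 2], the left side of the equation is at least -6, but the right side is -11 < -6. No integer solution exists.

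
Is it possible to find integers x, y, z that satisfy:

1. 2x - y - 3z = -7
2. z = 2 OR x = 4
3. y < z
Yes

Take x = 0, y = 1, z = 2. Substituting into each constraint:
  (1) 2(0) + (-1) - 3(2) = -7 ✓
  (2) z = 2, target 2 ✓ (first branch holds)
  (3) 1 < 2 ✓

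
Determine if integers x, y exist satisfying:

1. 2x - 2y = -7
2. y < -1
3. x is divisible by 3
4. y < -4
No

Even the single constraint (2x - 2y = -7) is infeasible over the integers.

  - 2x - 2y = -7: every term on the left is divisible by 2, so the LHS ≡ 0 (mod 2), but the RHS -7 is not — no integer solution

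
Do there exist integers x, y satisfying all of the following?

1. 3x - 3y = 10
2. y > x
No

Even the single constraint (3x - 3y = 10) is infeasible over the integers.

  - 3x - 3y = 10: every term on the left is divisible by 3, so the LHS ≡ 0 (mod 3), but the RHS 10 is not — no integer solution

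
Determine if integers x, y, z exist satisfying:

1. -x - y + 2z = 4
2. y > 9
Yes

Take x = 0, y = 10, z = 7. Substituting into each constraint:
  (1) 0 + (-10) + 2(7) = 4 ✓
  (2) 10 > 9 ✓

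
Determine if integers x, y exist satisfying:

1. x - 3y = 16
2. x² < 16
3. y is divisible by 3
Yes

Take x = -2, y = -6. Substituting into each constraint:
  (1) (-2) - 3(-6) = 16 ✓
  (2) x² = (-2)² = 4, and 4 < 16 ✓
  (3) -6 = 3 × -2, remainder 0 ✓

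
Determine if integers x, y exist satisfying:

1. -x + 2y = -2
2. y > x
Yes

Take x = -4, y = -3. Substituting into each constraint:
  (1) 4 + 2(-3) = -2 ✓
  (2) -3 > -4 ✓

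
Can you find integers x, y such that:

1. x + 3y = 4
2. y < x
Yes

Take x = 4, y = 0. Substituting into each constraint:
  (1) 4 + 3(0) = 4 ✓
  (2) 0 < 4 ✓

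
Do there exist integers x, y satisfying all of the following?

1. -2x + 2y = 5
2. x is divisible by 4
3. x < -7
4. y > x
No

Even the single constraint (-2x + 2y = 5) is infeasible over the integers.

  - -2x + 2y = 5: every term on the left is divisible by 2, so the LHS ≡ 0 (mod 2), but the RHS 5 is not — no integer solution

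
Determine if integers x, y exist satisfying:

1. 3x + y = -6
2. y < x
Yes

Take x = 0, y = -6. Substituting into each constraint:
  (1) 3(0) + (-6) = -6 ✓
  (2) -6 < 0 ✓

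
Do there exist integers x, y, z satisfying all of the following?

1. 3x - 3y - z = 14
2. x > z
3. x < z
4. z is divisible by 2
No

A contradictory subset is {x > z, x < z}. No integer assignment can satisfy these jointly:

  - x > z: bounds one variable relative to another variable
  - x < z: bounds one variable relative to another variable

Direct contradiction: x > z and z > x cannot both hold.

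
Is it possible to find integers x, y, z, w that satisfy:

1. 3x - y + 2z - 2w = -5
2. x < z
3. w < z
Yes

Take x = -1, y = 4, z = 0, w = -1. Substituting into each constraint:
  (1) 3(-1) + (-4) + 2(0) - 2(-1) = -5 ✓
  (2) -1 < 0 ✓
  (3) -1 < 0 ✓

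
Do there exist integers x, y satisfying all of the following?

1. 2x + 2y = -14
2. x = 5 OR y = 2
Yes

Take x = 5, y = -12. Substituting into each constraint:
  (1) 2(5) + 2(-12) = -14 ✓
  (2) x = 5, target 5 ✓ (first branch holds)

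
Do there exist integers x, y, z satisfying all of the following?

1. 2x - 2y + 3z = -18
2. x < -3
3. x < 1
Yes

Take x = -9, y = 0, z = 0. Substituting into each constraint:
  (1) 2(-9) - 2(0) + 3(0) = -18 ✓
  (2) -9 < -3 ✓
  (3) -9 < 1 ✓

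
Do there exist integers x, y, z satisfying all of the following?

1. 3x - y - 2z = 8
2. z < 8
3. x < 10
Yes

Take x = 0, y = -8, z = 0. Substituting into each constraint:
  (1) 3(0) + 8 - 2(0) = 8 ✓
  (2) 0 < 8 ✓
  (3) 0 < 10 ✓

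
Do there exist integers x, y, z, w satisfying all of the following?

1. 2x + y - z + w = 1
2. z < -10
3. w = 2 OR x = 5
Yes

Take x = 5, y = -20, z = -11, w = 0. Substituting into each constraint:
  (1) 2(5) + (-20) + 11 + 0 = 1 ✓
  (2) -11 < -10 ✓
  (3) x = 5, target 5 ✓ (second branch holds)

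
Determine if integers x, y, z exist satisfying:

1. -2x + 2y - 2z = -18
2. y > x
Yes

Take x = -1, y = 0, z = 10. Substituting into each constraint:
  (1) -2(-1) + 2(0) - 2(10) = -18 ✓
  (2) 0 > -1 ✓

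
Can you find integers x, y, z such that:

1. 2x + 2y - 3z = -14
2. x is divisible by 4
Yes

Take x = 0, y = -7, z = 0. Substituting into each constraint:
  (1) 2(0) + 2(-7) - 3(0) = -14 ✓
  (2) 0 = 4 × 0, remainder 0 ✓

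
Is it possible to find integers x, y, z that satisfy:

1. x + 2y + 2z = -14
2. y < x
Yes

Take x = 0, y = -1, z = -6. Substituting into each constraint:
  (1) 0 + 2(-1) + 2(-6) = -14 ✓
  (2) -1 < 0 ✓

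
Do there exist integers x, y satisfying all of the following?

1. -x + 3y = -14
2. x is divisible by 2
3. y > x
Yes

Take x = -10, y = -8. Substituting into each constraint:
  (1) 10 + 3(-8) = -14 ✓
  (2) -10 = 2 × -5, remainder 0 ✓
  (3) -8 > -10 ✓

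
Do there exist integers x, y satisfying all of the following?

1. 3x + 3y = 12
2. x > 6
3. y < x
Yes

Take x = 7, y = -3. Substituting into each constraint:
  (1) 3(7) + 3(-3) = 12 ✓
  (2) 7 > 6 ✓
  (3) -3 < 7 ✓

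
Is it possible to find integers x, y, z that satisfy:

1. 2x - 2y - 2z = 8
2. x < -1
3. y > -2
Yes

Take x = -2, y = 0, z = -6. Substituting into each constraint:
  (1) 2(-2) - 2(0) - 2(-6) = 8 ✓
  (2) -2 < -1 ✓
  (3) 0 > -2 ✓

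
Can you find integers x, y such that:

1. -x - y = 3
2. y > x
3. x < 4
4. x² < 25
Yes

Take x = -2, y = -1. Substituting into each constraint:
  (1) 2 + 1 = 3 ✓
  (2) -1 > -2 ✓
  (3) -2 < 4 ✓
  (4) x² = (-2)² = 4, and 4 < 25 ✓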